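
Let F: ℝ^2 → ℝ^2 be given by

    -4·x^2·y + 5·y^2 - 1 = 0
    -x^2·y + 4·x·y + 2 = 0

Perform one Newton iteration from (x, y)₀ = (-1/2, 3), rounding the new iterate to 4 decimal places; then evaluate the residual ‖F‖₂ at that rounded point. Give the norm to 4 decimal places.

9.9731

At (-1/2, 3): F = (41.0000, -4.7500).
Jacobian J = [[-8·x·y, -4·x^2 + 10·y], [-2·x·y + 4·y, -x^2 + 4·x]].
At the point, J = [[12.0000, 29.0000], [15.0000, -2.2500]] (det J = -462.0000).
Solving J·Δ = −F gives Δ = (0.0985, -1.4545).
Then the next iterate is (x, y)₁ = (-0.4015, 1.5455).
Re-evaluating at (-0.4015, 1.5455): F = (9.946299, -0.731211), so ‖F‖₂ = 9.9731.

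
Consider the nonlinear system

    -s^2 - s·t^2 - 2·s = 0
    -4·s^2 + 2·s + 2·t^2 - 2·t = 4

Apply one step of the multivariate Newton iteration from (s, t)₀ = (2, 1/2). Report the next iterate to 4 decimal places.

At (2, 1/2): F = (-8.5000, -16.5000).
Jacobian J = [[-2·s - t^2 - 2, -2·s·t], [-8·s + 2, 4·t - 2]].
At the point, J = [[-6.2500, -2.0000], [-14.0000, 0.0000]] (det J = -28.0000).
Solving J·Δ = −F gives Δ = (-1.1786, -0.5670).
Then the next iterate is (s, t)₁ = (0.8214, -0.0670).

(0.8214, -0.0670)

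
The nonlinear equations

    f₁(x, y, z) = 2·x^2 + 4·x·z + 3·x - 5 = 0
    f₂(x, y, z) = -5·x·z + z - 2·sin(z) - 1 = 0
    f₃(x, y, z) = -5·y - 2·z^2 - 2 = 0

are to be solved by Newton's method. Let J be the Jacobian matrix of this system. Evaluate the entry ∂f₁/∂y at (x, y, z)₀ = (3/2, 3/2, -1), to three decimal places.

0.000

∂f₁/∂y = 0.
At (3/2, 3/2, -1) this is 0.000.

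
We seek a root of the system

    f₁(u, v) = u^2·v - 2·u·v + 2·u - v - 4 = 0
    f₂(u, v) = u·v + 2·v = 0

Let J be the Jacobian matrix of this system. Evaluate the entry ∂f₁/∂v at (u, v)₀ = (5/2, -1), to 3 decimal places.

∂f₁/∂v = u^2 - 2·u - 1.
At (5/2, -1) this is 0.250.

0.250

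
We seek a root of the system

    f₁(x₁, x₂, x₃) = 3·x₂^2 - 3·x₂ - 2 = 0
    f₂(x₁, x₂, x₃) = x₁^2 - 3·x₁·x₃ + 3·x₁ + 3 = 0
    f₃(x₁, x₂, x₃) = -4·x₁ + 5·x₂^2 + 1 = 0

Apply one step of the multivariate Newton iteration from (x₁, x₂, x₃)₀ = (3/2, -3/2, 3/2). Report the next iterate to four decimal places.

(0.1719, -0.7292, 1.7240)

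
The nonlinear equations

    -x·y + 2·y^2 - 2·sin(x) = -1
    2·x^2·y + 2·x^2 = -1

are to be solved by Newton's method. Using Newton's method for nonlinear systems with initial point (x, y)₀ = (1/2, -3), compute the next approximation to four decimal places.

(0.6979, -1.4170)

At (1/2, -3): F = (19.541149, 0.0000).
Jacobian J = [[-y - 2·cos(x), -x + 4·y], [4·x·y + 4·x, 2·x^2]].
At the point, J = [[1.244835, -12.5000], [-4.0000, 0.5000]] (det J = -49.377583).
Solving J·Δ = −F gives Δ = (0.1979, 1.5830).
Then the next iterate is (x, y)₁ = (0.6979, -1.4170).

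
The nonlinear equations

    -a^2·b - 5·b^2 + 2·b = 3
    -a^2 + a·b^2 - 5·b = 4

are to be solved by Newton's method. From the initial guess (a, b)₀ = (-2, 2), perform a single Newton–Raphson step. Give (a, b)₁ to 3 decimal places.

(1.069, 1.889)

At (-2, 2): F = (-27.000, -26.000).
Jacobian J = [[-2·a·b, -a^2 - 10·b + 2], [-2·a + b^2, 2·a·b - 5]].
At the point, J = [[8.000, -22.000], [8.000, -13.000]] (det J = 72.000).
Solving J·Δ = −F gives Δ = (3.069, -0.111).
Then the next iterate is (a, b)₁ = (1.069, 1.889).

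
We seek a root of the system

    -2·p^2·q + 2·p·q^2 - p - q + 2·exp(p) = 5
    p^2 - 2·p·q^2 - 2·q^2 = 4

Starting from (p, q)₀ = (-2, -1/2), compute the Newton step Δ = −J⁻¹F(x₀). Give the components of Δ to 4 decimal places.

(0.0683, 0.0964)

At (-2, -1/2): F = (0.770671, 0.5000).
Jacobian J = [[-4·p·q + 2·q^2 + 2·exp(p) - 1, -2·p^2 + 4·p·q - 1], [2·p - 2·q^2, -4·p·q - 4·q]].
At the point, J = [[-4.229329, -5.0000], [-4.5000, -2.0000]] (det J = -14.041341).
Solving J·Δ = −F gives Δ = (0.0683, 0.0964).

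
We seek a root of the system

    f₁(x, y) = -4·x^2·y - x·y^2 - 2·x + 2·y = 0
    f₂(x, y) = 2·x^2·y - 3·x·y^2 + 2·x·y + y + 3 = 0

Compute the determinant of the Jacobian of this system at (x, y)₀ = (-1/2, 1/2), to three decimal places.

0.625

J = [[-8·x·y - y^2 - 2, -4·x^2 - 2·x·y + 2], [4·x·y - 3·y^2 + 2·y, 2·x^2 - 6·x·y + 2·x + 1]].
At the point, J = [[-0.250, 1.500], [-0.750, 2.000]].
det J = 0.625.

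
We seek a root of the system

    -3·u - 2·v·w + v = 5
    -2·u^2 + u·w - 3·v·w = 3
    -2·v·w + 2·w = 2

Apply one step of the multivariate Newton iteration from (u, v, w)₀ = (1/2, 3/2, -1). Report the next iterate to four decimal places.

At (1/2, 3/2, -1): F = (-2.0000, 0.5000, -1.0000).
Jacobian J = [[-3, -2·w + 1, -2·v], [-4·u + w, -3·w, u - 3·v], [0, -2·w, -2·v + 2]].
At the point, J = [[-3.0000, 3.0000, -3.0000], [-3.0000, 3.0000, -4.0000], [0.0000, 2.0000, -1.0000]] (det J = -6.0000).
Solving J·Δ = −F gives Δ = (-1.4167, 1.7500, 2.5000).
Then the next iterate is (u, v, w)₁ = (-0.9167, 3.2500, 1.5000).

(-0.9167, 3.2500, 1.5000)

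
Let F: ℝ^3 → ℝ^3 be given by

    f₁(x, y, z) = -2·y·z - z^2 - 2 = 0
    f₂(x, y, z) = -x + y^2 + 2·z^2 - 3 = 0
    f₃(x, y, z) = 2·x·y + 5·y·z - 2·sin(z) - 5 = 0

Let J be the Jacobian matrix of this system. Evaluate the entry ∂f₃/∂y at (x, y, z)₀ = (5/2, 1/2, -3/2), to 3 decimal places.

∂f₃/∂y = 2·x + 5·z.
At (5/2, 1/2, -3/2) this is -2.500.

-2.500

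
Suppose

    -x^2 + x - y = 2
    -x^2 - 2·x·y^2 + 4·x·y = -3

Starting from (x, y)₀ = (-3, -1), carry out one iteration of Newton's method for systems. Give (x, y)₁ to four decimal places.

At (-3, -1): F = (-13.0000, 12.0000).
Jacobian J = [[-2·x + 1, -1], [-2·x - 2·y^2 + 4·y, -4·x·y + 4·x]].
At the point, J = [[7.0000, -1.0000], [0.0000, -24.0000]] (det J = -168.0000).
Solving J·Δ = −F gives Δ = (1.9286, 0.5000).
Then the next iterate is (x, y)₁ = (-1.0714, -0.5000).

(-1.0714, -0.5000)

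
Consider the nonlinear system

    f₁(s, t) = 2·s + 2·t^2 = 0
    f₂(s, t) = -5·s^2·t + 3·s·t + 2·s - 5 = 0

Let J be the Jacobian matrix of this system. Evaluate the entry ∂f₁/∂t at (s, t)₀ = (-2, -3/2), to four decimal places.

-6.0000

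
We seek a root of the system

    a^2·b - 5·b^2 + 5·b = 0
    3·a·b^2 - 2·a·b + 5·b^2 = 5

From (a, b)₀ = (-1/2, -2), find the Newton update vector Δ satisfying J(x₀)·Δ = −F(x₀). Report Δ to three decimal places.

At (-1/2, -2): F = (-30.500, 7.000).
Jacobian J = [[2·a·b, a^2 - 10·b + 5], [3·b^2 - 2·b, 6·a·b - 2·a + 10·b]].
At the point, J = [[2.000, 25.250], [16.000, -13.000]] (det J = -430.000).
Solving J·Δ = −F gives Δ = (0.511, 1.167).

(0.511, 1.167)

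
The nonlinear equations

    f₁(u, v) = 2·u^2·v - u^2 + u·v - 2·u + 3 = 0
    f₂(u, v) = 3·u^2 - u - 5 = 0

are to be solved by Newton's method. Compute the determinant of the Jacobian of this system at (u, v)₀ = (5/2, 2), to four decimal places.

J = [[4·u·v - 2·u + v - 2, 2·u^2 + u], [6·u - 1, 0]].
At the point, J = [[15.0000, 15.0000], [14.0000, 0.0000]].
det J = -210.0000.

-210.0000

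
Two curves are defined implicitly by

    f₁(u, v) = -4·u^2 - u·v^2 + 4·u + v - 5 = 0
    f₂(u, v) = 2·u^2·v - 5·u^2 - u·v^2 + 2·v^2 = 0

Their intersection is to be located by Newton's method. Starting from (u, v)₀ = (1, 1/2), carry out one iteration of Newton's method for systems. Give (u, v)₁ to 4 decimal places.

(-0.1176, -1.3235)

At (1, 1/2): F = (-4.7500, -3.7500).
Jacobian J = [[-8·u - v^2 + 4, -2·u·v + 1], [4·u·v - 10·u - v^2, 2·u^2 - 2·u·v + 4·v]].
At the point, J = [[-4.2500, 0.0000], [-8.2500, 3.0000]] (det J = -12.7500).
Solving J·Δ = −F gives Δ = (-1.1176, -1.8235).
Then the next iterate is (u, v)₁ = (-0.1176, -1.3235).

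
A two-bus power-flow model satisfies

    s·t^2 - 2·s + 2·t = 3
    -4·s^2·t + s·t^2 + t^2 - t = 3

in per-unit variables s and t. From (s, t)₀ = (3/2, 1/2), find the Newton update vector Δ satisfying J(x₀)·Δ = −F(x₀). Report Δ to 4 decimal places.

(-1.8195, 0.4117)

At (3/2, 1/2): F = (-4.6250, -7.3750).
Jacobian J = [[t^2 - 2, 2·s·t + 2], [-8·s·t + t^2, -4·s^2 + 2·s·t + 2·t - 1]].
At the point, J = [[-1.7500, 3.5000], [-5.7500, -7.5000]] (det J = 33.2500).
Solving J·Δ = −F gives Δ = (-1.8195, 0.4117).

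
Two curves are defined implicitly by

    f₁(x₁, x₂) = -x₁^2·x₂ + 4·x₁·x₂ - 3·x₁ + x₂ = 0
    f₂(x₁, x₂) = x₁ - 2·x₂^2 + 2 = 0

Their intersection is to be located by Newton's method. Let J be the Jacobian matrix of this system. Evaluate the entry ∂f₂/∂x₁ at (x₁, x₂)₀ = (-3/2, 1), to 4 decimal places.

∂f₂/∂x₁ = 1.
At (-3/2, 1) this is 1.0000.

1.0000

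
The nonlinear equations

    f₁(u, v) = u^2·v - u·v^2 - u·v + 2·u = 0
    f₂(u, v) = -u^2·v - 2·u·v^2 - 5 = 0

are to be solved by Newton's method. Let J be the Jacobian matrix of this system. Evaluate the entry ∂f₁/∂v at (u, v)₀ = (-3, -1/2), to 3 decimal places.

∂f₁/∂v = u^2 - 2·u·v - u.
At (-3, -1/2) this is 9.000.

9.000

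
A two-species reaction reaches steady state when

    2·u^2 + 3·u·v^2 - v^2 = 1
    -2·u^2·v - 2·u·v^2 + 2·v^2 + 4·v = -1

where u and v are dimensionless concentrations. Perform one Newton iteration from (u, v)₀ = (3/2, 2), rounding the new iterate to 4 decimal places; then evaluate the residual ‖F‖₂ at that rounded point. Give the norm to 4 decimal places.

5.6121

At (3/2, 2): F = (17.5000, -4.0000).
Jacobian J = [[4·u + 3·v^2, 6·u·v - 2·v], [-4·u·v - 2·v^2, -2·u^2 - 4·u·v + 4·v + 4]].
At the point, J = [[18.0000, 14.0000], [-20.0000, -4.5000]] (det J = 199.0000).
Solving J·Δ = −F gives Δ = (0.1143, -1.3970).
Then the next iterate is (u, v)₁ = (1.6143, 0.6030).
Re-evaluating at (1.6143, 0.6030): F = (5.609242, -0.177523), so ‖F‖₂ = 5.6121.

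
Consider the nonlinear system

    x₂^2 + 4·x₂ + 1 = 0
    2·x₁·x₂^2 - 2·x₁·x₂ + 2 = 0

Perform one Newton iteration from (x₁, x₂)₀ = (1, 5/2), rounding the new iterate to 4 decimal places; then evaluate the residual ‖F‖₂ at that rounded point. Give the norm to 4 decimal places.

At (1, 5/2): F = (17.2500, 9.5000).
Jacobian J = [[0, 2·x₂ + 4], [2·x₂^2 - 2·x₂, 4·x₁·x₂ - 2·x₁]].
At the point, J = [[0.0000, 9.0000], [7.5000, 8.0000]] (det J = -67.5000).
Solving J·Δ = −F gives Δ = (0.7778, -1.9167).
Then the next iterate is (x₁, x₂)₁ = (1.7778, 0.5833).
Re-evaluating at (1.7778, 0.5833): F = (3.673439, 1.135772), so ‖F‖₂ = 3.8450.

3.8450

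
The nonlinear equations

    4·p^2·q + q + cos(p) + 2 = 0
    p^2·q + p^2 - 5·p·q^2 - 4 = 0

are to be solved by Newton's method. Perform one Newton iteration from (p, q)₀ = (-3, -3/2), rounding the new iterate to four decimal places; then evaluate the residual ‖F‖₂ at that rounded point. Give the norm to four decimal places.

At (-3, -3/2): F = (-54.489992, 25.2500).
Jacobian J = [[8·p·q - sin(p), 4·p^2 + 1], [2·p·q + 2·p - 5·q^2, p^2 - 10·p·q]].
At the point, J = [[36.141120, 37.0000], [-8.2500, -36.0000]] (det J = -995.830320).
Solving J·Δ = −F gives Δ = (1.0317, 0.4650).
Then the next iterate is (p, q)₁ = (-1.9683, -1.0350).
Re-evaluating at (-1.9683, -1.0350): F = (-15.461326, 6.406864), so ‖F‖₂ = 16.7362.

16.7362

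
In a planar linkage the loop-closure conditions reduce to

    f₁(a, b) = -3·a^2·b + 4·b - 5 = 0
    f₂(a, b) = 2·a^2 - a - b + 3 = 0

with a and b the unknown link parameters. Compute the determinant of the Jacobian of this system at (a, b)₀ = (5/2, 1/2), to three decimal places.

J = [[-6·a·b, -3·a^2 + 4], [4·a - 1, -1]].
At the point, J = [[-7.500, -14.750], [9.000, -1.000]].
det J = 140.250.

140.250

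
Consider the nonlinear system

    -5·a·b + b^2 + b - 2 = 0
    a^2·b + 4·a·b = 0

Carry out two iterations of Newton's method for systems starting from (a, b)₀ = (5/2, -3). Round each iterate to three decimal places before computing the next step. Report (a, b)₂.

At (5/2, -3): F = (41.500, -48.750).
Jacobian J = [[-5·b, -5·a + 2·b + 1], [2·a·b + 4·b, a^2 + 4·a]].
At the point, J = [[15.000, -17.500], [-27.000, 16.250]] (det J = -228.750).
Solving J·Δ = −F gives Δ = (-0.781, 1.702).
Then the next iterate is (a, b)₁ = (1.719, -1.298).
Round to (1.719, -1.298) and repeat: F = (9.54311, -12.76059), J = [[6.490, -10.191], [-9.65452, 9.83096]].
Δ = (-1.047, 0.269), so (a, b)₂ = (0.672, -1.029).

(0.672, -1.029)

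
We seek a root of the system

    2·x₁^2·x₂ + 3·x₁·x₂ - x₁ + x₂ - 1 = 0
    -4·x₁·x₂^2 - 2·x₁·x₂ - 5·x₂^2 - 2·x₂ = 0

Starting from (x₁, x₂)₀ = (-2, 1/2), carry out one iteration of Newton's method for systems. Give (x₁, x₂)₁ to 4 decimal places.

(-1.3696, 0.4022)

At (-2, 1/2): F = (2.5000, 1.7500).
Jacobian J = [[4·x₁·x₂ + 3·x₂ - 1, 2·x₁^2 + 3·x₁ + 1], [-4·x₂^2 - 2·x₂, -8·x₁·x₂ - 2·x₁ - 10·x₂ - 2]].
At the point, J = [[-3.5000, 3.0000], [-2.0000, 5.0000]] (det J = -11.5000).
Solving J·Δ = −F gives Δ = (0.6304, -0.0978).
Then the next iterate is (x₁, x₂)₁ = (-1.3696, 0.4022).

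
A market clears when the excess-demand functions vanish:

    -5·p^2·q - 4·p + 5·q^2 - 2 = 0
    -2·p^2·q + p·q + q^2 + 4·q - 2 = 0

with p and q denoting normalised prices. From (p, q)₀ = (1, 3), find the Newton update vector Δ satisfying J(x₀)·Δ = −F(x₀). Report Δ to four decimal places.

(-2.2716, -4.0494)

At (1, 3): F = (24.0000, 16.0000).
Jacobian J = [[-10·p·q - 4, -5·p^2 + 10·q], [-4·p·q + q, -2·p^2 + p + 2·q + 4]].
At the point, J = [[-34.0000, 25.0000], [-9.0000, 9.0000]] (det J = -81.0000).
Solving J·Δ = −F gives Δ = (-2.2716, -4.0494).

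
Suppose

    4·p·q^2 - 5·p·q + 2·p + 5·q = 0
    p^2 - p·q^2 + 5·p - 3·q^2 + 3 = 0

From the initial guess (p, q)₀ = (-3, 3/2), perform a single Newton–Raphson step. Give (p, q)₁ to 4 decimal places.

(-3.9231, 1.1106)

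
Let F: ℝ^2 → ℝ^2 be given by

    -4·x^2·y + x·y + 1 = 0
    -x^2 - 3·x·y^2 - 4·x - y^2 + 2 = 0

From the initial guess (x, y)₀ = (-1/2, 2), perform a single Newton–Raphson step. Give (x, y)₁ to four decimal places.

(1.3500, 13.0000)

At (-1/2, 2): F = (-2.0000, 5.7500).
Jacobian J = [[-8·x·y + y, -4·x^2 + x], [-2·x - 3·y^2 - 4, -6·x·y - 2·y]].
At the point, J = [[10.0000, -1.5000], [-15.0000, 2.0000]] (det J = -2.5000).
Solving J·Δ = −F gives Δ = (1.8500, 11.0000).
Then the next iterate is (x, y)₁ = (1.3500, 13.0000).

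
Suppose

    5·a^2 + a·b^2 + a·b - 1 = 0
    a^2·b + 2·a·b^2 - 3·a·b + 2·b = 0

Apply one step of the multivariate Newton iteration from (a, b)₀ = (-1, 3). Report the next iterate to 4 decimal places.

(-6.3333, 0.3333)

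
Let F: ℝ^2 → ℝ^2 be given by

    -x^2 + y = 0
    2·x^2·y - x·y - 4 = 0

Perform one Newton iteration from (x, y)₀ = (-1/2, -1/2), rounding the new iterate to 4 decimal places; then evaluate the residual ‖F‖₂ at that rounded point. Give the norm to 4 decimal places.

666.1292

At (-1/2, -1/2): F = (-0.7500, -4.5000).
Jacobian J = [[-2·x, 1], [4·x·y - y, 2·x^2 - x]].
At the point, J = [[1.0000, 1.0000], [1.5000, 1.0000]] (det J = -0.5000).
Solving J·Δ = −F gives Δ = (7.5000, -6.7500).
Then the next iterate is (x, y)₁ = (7.0000, -7.2500).
Re-evaluating at (7.0000, -7.2500): F = (-56.2500, -663.7500), so ‖F‖₂ = 666.1292.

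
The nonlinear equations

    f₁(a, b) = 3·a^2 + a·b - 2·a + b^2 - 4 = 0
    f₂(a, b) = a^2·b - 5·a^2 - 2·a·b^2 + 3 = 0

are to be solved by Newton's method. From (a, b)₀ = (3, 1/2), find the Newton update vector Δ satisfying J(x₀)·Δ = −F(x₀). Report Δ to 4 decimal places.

(-1.3307, 0.8017)

At (3, 1/2): F = (18.7500, -39.0000).
Jacobian J = [[6·a + b - 2, a + 2·b], [2·a·b - 10·a - 2·b^2, a^2 - 4·a·b]].
At the point, J = [[16.5000, 4.0000], [-27.5000, 3.0000]] (det J = 159.5000).
Solving J·Δ = −F gives Δ = (-1.3307, 0.8017).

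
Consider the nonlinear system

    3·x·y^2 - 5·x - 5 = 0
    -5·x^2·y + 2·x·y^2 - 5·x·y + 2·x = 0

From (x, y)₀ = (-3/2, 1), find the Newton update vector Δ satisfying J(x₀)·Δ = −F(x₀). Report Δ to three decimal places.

(0.469, -0.326)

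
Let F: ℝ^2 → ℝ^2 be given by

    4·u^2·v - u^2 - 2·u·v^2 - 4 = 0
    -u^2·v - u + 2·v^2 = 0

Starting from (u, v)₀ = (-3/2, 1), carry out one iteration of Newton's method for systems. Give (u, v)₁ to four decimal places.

At (-3/2, 1): F = (5.7500, 1.2500).
Jacobian J = [[8·u·v - 2·u - 2·v^2, 4·u^2 - 4·u·v], [-2·u·v - 1, -u^2 + 4·v]].
At the point, J = [[-11.0000, 15.0000], [2.0000, 1.7500]] (det J = -49.2500).
Solving J·Δ = −F gives Δ = (-0.1764, -0.5127).
Then the next iterate is (u, v)₁ = (-1.6764, 0.4873).

(-1.6764, 0.4873)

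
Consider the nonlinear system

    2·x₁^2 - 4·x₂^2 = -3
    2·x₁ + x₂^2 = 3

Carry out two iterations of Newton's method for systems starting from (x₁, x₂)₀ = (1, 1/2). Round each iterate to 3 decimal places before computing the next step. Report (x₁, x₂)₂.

At (1, 1/2): F = (4.000, -0.750).
Jacobian J = [[4·x₁, -8·x₂], [2, 2·x₂]].
At the point, J = [[4.000, -4.000], [2.000, 1.000]] (det J = 12.000).
Solving J·Δ = −F gives Δ = (-0.083, 0.917).
Then the next iterate is (x₁, x₂)₁ = (0.917, 1.417).
Round to (0.917, 1.417) and repeat: F = (-3.34978, 0.84189), J = [[3.668, -11.336], [2.000, 2.834]].
Δ = (-0.002, -0.296), so (x₁, x₂)₂ = (0.915, 1.121).

(0.915, 1.121)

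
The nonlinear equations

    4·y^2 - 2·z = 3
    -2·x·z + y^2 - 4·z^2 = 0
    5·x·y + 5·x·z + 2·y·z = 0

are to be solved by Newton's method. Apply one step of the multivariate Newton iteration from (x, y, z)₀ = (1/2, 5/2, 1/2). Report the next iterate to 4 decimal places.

(0.0886, 1.4480, 0.4803)

At (1/2, 5/2, 1/2): F = (21.0000, 4.7500, 10.0000).
Jacobian J = [[0, 8·y, -2], [-2·z, 2·y, -2·x - 8·z], [5·y + 5·z, 5·x + 2·z, 5·x + 2·y]].
At the point, J = [[0.0000, 20.0000, -2.0000], [-1.0000, 5.0000, -5.0000], [15.0000, 3.5000, 7.5000]] (det J = -1193.0000).
Solving J·Δ = −F gives Δ = (-0.4114, -1.0520, -0.0197).
Then the next iterate is (x, y, z)₁ = (0.0886, 1.4480, 0.4803).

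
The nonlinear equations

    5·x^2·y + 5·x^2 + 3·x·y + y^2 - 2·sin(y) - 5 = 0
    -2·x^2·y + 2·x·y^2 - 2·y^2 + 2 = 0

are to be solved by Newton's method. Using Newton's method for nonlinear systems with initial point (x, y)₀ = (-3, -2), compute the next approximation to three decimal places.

At (-3, -2): F = (-26.18141, 6.000).
Jacobian J = [[10·x·y + 10·x + 3·y, 5·x^2 + 3·x + 2·y - 2·cos(y)], [-4·x·y + 2·y^2, -2·x^2 + 4·x·y - 4·y]].
At the point, J = [[24.000, 32.83229], [-16.000, 14.000]] (det J = 861.31670).
Solving J·Δ = −F gives Δ = (0.654, 0.319).
Then the next iterate is (x, y)₁ = (-2.346, -1.681).

(-2.346, -1.681)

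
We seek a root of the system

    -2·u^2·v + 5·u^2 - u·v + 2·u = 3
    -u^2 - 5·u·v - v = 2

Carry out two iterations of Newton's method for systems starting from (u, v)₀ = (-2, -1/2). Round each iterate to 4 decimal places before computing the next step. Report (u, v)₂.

(-1.1896, 0.5872)

At (-2, -1/2): F = (16.0000, -10.5000).
Jacobian J = [[-4·u·v + 10·u - v + 2, -2·u^2 - u], [-2·u - 5·v, -5·u - 1]].
At the point, J = [[-21.5000, -6.0000], [6.5000, 9.0000]] (det J = -154.5000).
Solving J·Δ = −F gives Δ = (0.5243, 0.7880).
Then the next iterate is (u, v)₁ = (-1.4757, 0.2880).
Round to (-1.4757, 0.2880) and repeat: F = (4.107704, -2.340682), J = [[-11.344994, -2.879681], [1.5114, 6.3785]].
Δ = (0.2861, 0.2992), so (u, v)₂ = (-1.1896, 0.5872).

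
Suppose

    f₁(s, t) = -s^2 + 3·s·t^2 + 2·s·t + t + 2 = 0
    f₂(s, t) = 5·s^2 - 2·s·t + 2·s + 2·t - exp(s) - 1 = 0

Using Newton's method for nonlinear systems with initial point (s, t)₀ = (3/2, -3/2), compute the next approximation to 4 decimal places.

At (3/2, -3/2): F = (3.8750, 10.268311).
Jacobian J = [[-2·s + 3·t^2 + 2·t, 6·s·t + 2·s + 1], [10·s - 2·t - exp(s) + 2, -2·s + 2]].
At the point, J = [[0.7500, -9.5000], [15.518311, -1.0000]] (det J = 146.673954).
Solving J·Δ = −F gives Δ = (-0.6387, 0.3575).
Then the next iterate is (s, t)₁ = (0.8613, -1.1425).

(0.8613, -1.1425)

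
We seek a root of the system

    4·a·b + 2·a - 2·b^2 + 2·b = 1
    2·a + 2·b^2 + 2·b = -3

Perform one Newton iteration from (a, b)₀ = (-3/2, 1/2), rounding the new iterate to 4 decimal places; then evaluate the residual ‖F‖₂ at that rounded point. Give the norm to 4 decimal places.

2.7289

At (-3/2, 1/2): F = (-6.5000, 1.5000).
Jacobian J = [[4·b + 2, 4·a - 4·b + 2], [2, 4·b + 2]].
At the point, J = [[4.0000, -6.0000], [2.0000, 4.0000]] (det J = 28.0000).
Solving J·Δ = −F gives Δ = (0.6071, -0.6786).
Then the next iterate is (a, b)₁ = (-0.8929, -0.1786).
Re-evaluating at (-0.8929, -0.1786): F = (-2.568908, 0.920796), so ‖F‖₂ = 2.7289.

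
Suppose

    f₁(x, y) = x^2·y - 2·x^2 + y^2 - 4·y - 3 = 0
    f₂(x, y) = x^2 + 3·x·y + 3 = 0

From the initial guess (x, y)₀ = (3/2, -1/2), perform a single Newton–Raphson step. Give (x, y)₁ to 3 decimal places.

(0.810, -0.937)

At (3/2, -1/2): F = (-6.375, 3.000).
Jacobian J = [[2·x·y - 4·x, x^2 + 2·y - 4], [2·x + 3·y, 3·x]].
At the point, J = [[-7.500, -2.750], [1.500, 4.500]] (det J = -29.625).
Solving J·Δ = −F gives Δ = (-0.690, -0.437).
Then the next iterate is (x, y)₁ = (0.810, -0.937).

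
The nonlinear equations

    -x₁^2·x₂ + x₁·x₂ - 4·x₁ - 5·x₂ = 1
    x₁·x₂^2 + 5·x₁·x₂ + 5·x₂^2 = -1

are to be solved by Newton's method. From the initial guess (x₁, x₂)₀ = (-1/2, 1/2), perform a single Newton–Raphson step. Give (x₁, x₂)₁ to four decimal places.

At (-1/2, 1/2): F = (-1.8750, 0.8750).
Jacobian J = [[-2·x₁·x₂ + x₂ - 4, -x₁^2 + x₁ - 5], [x₂^2 + 5·x₂, 2·x₁·x₂ + 5·x₁ + 10·x₂]].
At the point, J = [[-3.0000, -5.7500], [2.7500, 2.0000]] (det J = 9.8125).
Solving J·Δ = −F gives Δ = (-0.1306, -0.2580).
Then the next iterate is (x₁, x₂)₁ = (-0.6306, 0.2420).

(-0.6306, 0.2420)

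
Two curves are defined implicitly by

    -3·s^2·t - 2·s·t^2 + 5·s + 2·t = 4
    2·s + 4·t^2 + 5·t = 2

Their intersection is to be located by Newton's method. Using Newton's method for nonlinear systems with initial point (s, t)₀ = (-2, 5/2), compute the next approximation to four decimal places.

(-0.7742, 1.1419)

At (-2, 5/2): F = (-14.0000, 31.5000).
Jacobian J = [[-6·s·t - 2·t^2 + 5, -3·s^2 - 4·s·t + 2], [2, 8·t + 5]].
At the point, J = [[22.5000, 10.0000], [2.0000, 25.0000]] (det J = 542.5000).
Solving J·Δ = −F gives Δ = (1.2258, -1.3581).
Then the next iterate is (s, t)₁ = (-0.7742, 1.1419).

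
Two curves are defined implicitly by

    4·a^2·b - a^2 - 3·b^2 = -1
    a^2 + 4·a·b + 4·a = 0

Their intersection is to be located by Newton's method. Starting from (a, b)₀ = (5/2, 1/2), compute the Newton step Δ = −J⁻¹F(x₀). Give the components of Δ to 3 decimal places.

(-2.096, 0.181)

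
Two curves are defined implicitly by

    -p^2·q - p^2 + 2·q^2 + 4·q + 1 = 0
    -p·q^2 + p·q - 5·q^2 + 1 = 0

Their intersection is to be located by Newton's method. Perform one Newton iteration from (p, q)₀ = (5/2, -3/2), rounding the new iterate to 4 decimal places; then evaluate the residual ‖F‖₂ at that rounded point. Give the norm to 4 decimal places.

At (5/2, -3/2): F = (2.6250, -19.6250).
Jacobian J = [[-2·p·q - 2·p, -p^2 + 4·q + 4], [-q^2 + q, -2·p·q + p - 10·q]].
At the point, J = [[2.5000, -8.2500], [-3.7500, 25.0000]] (det J = 31.5625).
Solving J·Δ = −F gives Δ = (3.0505, 1.2426).
Then the next iterate is (p, q)₁ = (5.5505, -0.2574).
Re-evaluating at (5.5505, -0.2574): F = (-22.775149, -1.127720), so ‖F‖₂ = 22.8031.

22.8031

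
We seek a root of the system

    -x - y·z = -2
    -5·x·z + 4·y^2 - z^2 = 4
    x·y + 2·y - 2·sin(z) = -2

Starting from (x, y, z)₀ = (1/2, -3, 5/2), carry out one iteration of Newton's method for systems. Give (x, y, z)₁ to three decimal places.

At (1/2, -3, 5/2): F = (9.000, 19.500, -6.69694).
Jacobian J = [[-1, -z, -y], [-5·z, 8·y, -5·x - 2·z], [y, x + 2, -2·cos(z)]].
At the point, J = [[-1.000, -2.500, 3.000], [-12.500, -24.000, -7.500], [-3.000, 2.500, 1.60229]] (det J = -396.36658).
Solving J·Δ = −F gives Δ = (-1.415, 2.090, -1.730).
Then the next iterate is (x, y, z)₁ = (-0.915, -0.910, 0.770).

(-0.915, -0.910, 0.770)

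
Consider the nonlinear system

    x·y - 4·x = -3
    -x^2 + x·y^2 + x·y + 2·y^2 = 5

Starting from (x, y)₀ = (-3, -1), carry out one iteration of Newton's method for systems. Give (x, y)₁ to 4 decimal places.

At (-3, -1): F = (18.0000, -12.0000).
Jacobian J = [[y - 4, x], [-2·x + y^2 + y, 2·x·y + x + 4·y]].
At the point, J = [[-5.0000, -3.0000], [6.0000, -1.0000]] (det J = 23.0000).
Solving J·Δ = −F gives Δ = (2.3478, 2.0870).
Then the next iterate is (x, y)₁ = (-0.6522, 1.0870).

(-0.6522, 1.0870)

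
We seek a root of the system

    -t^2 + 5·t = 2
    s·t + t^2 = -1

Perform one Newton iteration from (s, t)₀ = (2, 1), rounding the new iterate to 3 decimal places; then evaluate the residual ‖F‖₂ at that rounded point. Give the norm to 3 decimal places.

1.406

At (2, 1): F = (2.000, 4.000).
Jacobian J = [[0, -2·t + 5], [t, s + 2·t]].
At the point, J = [[0.000, 3.000], [1.000, 4.000]] (det J = -3.000).
Solving J·Δ = −F gives Δ = (-1.333, -0.667).
Then the next iterate is (s, t)₁ = (0.667, 0.333).
Re-evaluating at (0.667, 0.333): F = (-0.44589, 1.333), so ‖F‖₂ = 1.406.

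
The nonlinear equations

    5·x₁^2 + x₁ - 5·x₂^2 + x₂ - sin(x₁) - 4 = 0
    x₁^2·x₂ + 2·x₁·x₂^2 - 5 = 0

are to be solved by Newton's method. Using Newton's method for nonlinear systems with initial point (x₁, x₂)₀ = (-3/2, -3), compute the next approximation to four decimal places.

(-1.1739, -1.5212)

At (-3/2, -3): F = (-41.252505, -38.7500).
Jacobian J = [[10·x₁ - cos(x₁) + 1, -10·x₂ + 1], [2·x₁·x₂ + 2·x₂^2, x₁^2 + 4·x₁·x₂]].
At the point, J = [[-14.070737, 31.0000], [27.0000, 20.2500]] (det J = -1121.932428).
Solving J·Δ = −F gives Δ = (0.3261, 1.4788).
Then the next iterate is (x₁, x₂)₁ = (-1.1739, -1.5212).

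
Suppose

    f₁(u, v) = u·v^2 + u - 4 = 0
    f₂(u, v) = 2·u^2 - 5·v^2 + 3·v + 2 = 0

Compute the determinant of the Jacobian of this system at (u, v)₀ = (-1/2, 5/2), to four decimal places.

-164.5000

J = [[v^2 + 1, 2·u·v], [4·u, -10·v + 3]].
At the point, J = [[7.2500, -2.5000], [-2.0000, -22.0000]].
det J = -164.5000.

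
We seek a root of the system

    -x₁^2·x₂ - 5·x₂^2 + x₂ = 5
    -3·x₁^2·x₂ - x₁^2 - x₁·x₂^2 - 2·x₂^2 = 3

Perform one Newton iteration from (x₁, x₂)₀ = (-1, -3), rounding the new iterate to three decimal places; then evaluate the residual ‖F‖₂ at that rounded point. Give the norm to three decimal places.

At (-1, -3): F = (-50.000, -4.000).
Jacobian J = [[-2·x₁·x₂, -x₁^2 - 10·x₂ + 1], [-6·x₁·x₂ - 2·x₁ - x₂^2, -3·x₁^2 - 2·x₁·x₂ - 4·x₂]].
At the point, J = [[-6.000, 30.000], [-25.000, 3.000]] (det J = 732.000).
Solving J·Δ = −F gives Δ = (0.041, 1.675).
Then the next iterate is (x₁, x₂)₁ = (-0.959, -1.325).
Re-evaluating at (-0.959, -1.325): F = (-13.88455, -2.09155), so ‖F‖₂ = 14.041.

14.041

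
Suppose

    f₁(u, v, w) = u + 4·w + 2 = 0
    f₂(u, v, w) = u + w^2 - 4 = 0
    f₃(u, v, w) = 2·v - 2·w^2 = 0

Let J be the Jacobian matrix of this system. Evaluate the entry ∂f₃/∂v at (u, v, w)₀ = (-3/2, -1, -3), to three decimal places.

2.000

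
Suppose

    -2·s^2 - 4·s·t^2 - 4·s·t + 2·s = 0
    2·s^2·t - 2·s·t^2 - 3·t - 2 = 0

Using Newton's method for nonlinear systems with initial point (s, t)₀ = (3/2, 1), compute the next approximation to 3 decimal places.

At (3/2, 1): F = (-13.500, -3.500).
Jacobian J = [[-4·s - 4·t^2 - 4·t + 2, -8·s·t - 4·s], [4·s·t - 2·t^2, 2·s^2 - 4·s·t - 3]].
At the point, J = [[-12.000, -18.000], [4.000, -4.500]] (det J = 126.000).
Solving J·Δ = −F gives Δ = (0.018, -0.762).
Then the next iterate is (s, t)₁ = (1.518, 0.238).

(1.518, 0.238)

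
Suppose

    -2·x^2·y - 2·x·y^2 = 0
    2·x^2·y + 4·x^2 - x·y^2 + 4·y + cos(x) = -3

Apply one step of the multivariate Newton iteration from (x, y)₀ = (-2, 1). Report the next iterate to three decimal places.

At (-2, 1): F = (-4.000, 32.58385).
Jacobian J = [[-4·x·y - 2·y^2, -2·x^2 - 4·x·y], [4·x·y + 8·x - y^2 - sin(x), 2·x^2 - 2·x·y + 4]].
At the point, J = [[6.000, 0.000], [-24.09070, 16.000]] (det J = 96.000).
Solving J·Δ = −F gives Δ = (0.667, -1.033).
Then the next iterate is (x, y)₁ = (-1.333, -0.033).

(-1.333, -0.033)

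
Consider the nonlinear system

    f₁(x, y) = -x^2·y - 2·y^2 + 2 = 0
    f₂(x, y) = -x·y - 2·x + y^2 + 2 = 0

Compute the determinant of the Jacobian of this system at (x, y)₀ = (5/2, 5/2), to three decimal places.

-104.375

J = [[-2·x·y, -x^2 - 4·y], [-y - 2, -x + 2·y]].
At the point, J = [[-12.500, -16.250], [-4.500, 2.500]].
det J = -104.375.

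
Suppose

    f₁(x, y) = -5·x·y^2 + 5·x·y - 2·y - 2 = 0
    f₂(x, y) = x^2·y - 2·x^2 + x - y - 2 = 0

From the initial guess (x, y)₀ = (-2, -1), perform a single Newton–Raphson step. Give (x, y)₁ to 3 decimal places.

(-0.912, -0.715)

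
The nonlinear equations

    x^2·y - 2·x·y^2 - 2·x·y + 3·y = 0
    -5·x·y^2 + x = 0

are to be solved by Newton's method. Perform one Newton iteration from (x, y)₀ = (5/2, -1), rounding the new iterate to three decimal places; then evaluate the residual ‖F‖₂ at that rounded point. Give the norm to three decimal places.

At (5/2, -1): F = (-9.250, -10.000).
Jacobian J = [[2·x·y - 2·y^2 - 2·y, x^2 - 4·x·y - 2·x + 3], [-5·y^2 + 1, -10·x·y]].
At the point, J = [[-5.000, 14.250], [-4.000, 25.000]] (det J = -68.000).
Solving J·Δ = −F gives Δ = (-1.305, 0.191).
Then the next iterate is (x, y)₁ = (1.195, -0.809).
Re-evaluating at (1.195, -0.809): F = (-3.21297, -2.71552), so ‖F‖₂ = 4.207.

4.207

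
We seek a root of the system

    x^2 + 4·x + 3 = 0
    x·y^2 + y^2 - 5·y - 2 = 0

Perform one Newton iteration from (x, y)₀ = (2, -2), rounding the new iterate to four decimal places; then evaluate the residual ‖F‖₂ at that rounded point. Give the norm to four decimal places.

7.0604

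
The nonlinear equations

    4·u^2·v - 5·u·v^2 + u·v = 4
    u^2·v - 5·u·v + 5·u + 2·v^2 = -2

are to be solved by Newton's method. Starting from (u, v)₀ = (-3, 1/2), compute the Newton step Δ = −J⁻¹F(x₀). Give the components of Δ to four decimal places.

At (-3, 1/2): F = (16.2500, -0.5000).
Jacobian J = [[8·u·v - 5·v^2 + v, 4·u^2 - 10·u·v + u], [2·u·v - 5·v + 5, u^2 - 5·u + 4·v]].
At the point, J = [[-12.7500, 48.0000], [-0.5000, 26.0000]] (det J = -307.5000).
Solving J·Δ = −F gives Δ = (1.4520, 0.0472).

(1.4520, 0.0472)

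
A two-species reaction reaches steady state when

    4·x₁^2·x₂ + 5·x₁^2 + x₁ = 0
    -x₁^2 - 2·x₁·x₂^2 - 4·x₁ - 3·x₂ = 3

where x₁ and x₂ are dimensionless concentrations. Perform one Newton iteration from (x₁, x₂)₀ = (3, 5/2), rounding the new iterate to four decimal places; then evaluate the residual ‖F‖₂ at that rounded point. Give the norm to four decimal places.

At (3, 5/2): F = (138.0000, -69.0000).
Jacobian J = [[8·x₁·x₂ + 10·x₁ + 1, 4·x₁^2], [-2·x₁ - 2·x₂^2 - 4, -4·x₁·x₂ - 3]].
At the point, J = [[91.0000, 36.0000], [-22.5000, -33.0000]] (det J = -2193.0000).
Solving J·Δ = −F gives Δ = (-0.9439, -1.4473).
Then the next iterate is (x₁, x₂)₁ = (2.0561, 1.0527).
Re-evaluating at (2.0561, 1.0527): F = (40.995192, -23.167094), so ‖F‖₂ = 47.0884.

47.0884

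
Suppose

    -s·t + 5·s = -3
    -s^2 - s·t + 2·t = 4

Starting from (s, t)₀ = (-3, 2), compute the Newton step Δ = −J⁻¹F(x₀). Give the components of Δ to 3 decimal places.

(7.000, -5.000)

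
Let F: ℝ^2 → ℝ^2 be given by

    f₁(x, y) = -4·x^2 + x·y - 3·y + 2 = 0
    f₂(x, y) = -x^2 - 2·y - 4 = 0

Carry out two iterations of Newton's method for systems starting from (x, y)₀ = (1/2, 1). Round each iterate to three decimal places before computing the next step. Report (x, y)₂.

At (1/2, 1): F = (-1.500, -6.250).
Jacobian J = [[-8·x + y, x - 3], [-2·x, -2]].
At the point, J = [[-3.000, -2.500], [-1.000, -2.000]] (det J = 3.500).
Solving J·Δ = −F gives Δ = (3.607, -4.929).
Then the next iterate is (x, y)₁ = (4.107, -3.929).
Round to (4.107, -3.929) and repeat: F = (-69.81920, -13.00945), J = [[-36.785, 1.107], [-8.214, -2.000]].
Δ = (-1.863, 1.149), so (x, y)₂ = (2.244, -2.780).

(2.244, -2.780)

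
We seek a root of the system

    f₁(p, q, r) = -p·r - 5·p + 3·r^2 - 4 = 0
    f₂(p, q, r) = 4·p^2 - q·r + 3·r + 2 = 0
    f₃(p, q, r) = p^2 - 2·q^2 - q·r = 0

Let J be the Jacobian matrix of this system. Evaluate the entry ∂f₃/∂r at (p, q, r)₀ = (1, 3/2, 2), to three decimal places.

∂f₃/∂r = -q.
At (1, 3/2, 2) this is -1.500.

-1.500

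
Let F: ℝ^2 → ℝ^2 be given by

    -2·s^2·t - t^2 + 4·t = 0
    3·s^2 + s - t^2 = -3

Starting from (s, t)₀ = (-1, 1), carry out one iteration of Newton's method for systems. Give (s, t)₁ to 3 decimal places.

At (-1, 1): F = (1.000, 4.000).
Jacobian J = [[-4·s·t, -2·s^2 - 2·t + 4], [6·s + 1, -2·t]].
At the point, J = [[4.000, 0.000], [-5.000, -2.000]] (det J = -8.000).
Solving J·Δ = −F gives Δ = (-0.250, 2.625).
Then the next iterate is (s, t)₁ = (-1.250, 3.625).

(-1.250, 3.625)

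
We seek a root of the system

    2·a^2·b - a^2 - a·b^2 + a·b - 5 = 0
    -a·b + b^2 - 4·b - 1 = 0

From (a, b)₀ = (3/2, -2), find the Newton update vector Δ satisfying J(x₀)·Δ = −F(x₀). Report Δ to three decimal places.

(-0.410, 1.387)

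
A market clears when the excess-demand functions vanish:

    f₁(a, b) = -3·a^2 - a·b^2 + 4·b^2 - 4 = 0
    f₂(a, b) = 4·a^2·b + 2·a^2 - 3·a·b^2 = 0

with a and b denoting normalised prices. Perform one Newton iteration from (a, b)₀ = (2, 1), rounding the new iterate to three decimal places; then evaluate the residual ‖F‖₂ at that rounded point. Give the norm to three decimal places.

At (2, 1): F = (-14.000, 18.000).
Jacobian J = [[-6·a - b^2, -2·a·b + 8·b], [8·a·b + 4·a - 3·b^2, 4·a^2 - 6·a·b]].
At the point, J = [[-13.000, 4.000], [21.000, 4.000]] (det J = -136.000).
Solving J·Δ = −F gives Δ = (-0.941, 0.441).
Then the next iterate is (a, b)₁ = (1.059, 1.441).
Re-evaluating at (1.059, 1.441): F = (-1.25751, 2.11020), so ‖F‖₂ = 2.456.

2.456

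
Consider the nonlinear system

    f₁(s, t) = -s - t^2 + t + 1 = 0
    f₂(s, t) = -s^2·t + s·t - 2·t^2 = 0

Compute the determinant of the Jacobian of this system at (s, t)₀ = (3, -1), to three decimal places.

-13.000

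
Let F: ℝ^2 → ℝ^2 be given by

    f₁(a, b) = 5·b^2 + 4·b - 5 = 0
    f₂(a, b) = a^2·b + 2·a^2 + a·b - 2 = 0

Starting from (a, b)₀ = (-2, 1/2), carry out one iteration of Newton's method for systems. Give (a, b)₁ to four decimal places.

(-1.2222, 0.6944)

At (-2, 1/2): F = (-1.7500, 7.0000).
Jacobian J = [[0, 10·b + 4], [2·a·b + 4·a + b, a^2 + a]].
At the point, J = [[0.0000, 9.0000], [-9.5000, 2.0000]] (det J = 85.5000).
Solving J·Δ = −F gives Δ = (0.7778, 0.1944).
Then the next iterate is (a, b)₁ = (-1.2222, 0.6944).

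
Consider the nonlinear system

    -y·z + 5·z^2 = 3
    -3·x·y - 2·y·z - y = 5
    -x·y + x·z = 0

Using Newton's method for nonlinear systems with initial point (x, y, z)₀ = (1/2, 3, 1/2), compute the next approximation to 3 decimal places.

(1.298, -3.486, 0.503)

At (1/2, 3, 1/2): F = (-3.250, -15.500, -1.250).
Jacobian J = [[0, -z, -y + 10·z], [-3·y, -3·x - 2·z - 1, -2·y], [-y + z, -x, x]].
At the point, J = [[0.000, -0.500, 2.000], [-9.000, -3.500, -6.000], [-2.500, -0.500, 0.500]] (det J = -18.250).
Solving J·Δ = −F gives Δ = (0.798, -6.486, 0.003).
Then the next iterate is (x, y, z)₁ = (1.298, -3.486, 0.503).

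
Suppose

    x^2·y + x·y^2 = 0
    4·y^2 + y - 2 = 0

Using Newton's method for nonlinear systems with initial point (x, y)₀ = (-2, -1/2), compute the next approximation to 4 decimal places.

At (-2, -1/2): F = (-2.5000, -1.5000).
Jacobian J = [[2·x·y + y^2, x^2 + 2·x·y], [0, 8·y + 1]].
At the point, J = [[2.2500, 6.0000], [0.0000, -3.0000]] (det J = -6.7500).
Solving J·Δ = −F gives Δ = (2.4444, -0.5000).
Then the next iterate is (x, y)₁ = (0.4444, -1.0000).

(0.4444, -1.0000)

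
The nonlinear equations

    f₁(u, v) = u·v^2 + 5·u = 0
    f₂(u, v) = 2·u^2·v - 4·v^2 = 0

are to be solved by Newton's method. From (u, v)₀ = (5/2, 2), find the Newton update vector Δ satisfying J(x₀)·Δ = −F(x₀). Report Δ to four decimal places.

At (5/2, 2): F = (22.5000, 9.0000).
Jacobian J = [[v^2 + 5, 2·u·v], [4·u·v, 2·u^2 - 8·v]].
At the point, J = [[9.0000, 10.0000], [20.0000, -3.5000]] (det J = -231.5000).
Solving J·Δ = −F gives Δ = (-0.7289, -1.5940).

(-0.7289, -1.5940)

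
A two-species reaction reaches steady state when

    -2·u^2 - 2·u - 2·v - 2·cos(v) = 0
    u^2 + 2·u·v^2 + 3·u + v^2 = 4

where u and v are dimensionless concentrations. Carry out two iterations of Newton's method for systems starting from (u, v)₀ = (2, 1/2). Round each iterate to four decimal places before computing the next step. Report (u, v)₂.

(-0.7558, 2.9567)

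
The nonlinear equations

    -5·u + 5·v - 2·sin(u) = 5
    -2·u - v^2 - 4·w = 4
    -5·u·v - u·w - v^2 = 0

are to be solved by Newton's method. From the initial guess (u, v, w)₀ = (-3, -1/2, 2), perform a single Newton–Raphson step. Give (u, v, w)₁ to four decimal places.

(0.5656, 0.0972, -1.1960)

At (-3, -1/2, 2): F = (7.782240, -6.2500, -1.7500).
Jacobian J = [[-2·cos(u) - 5, 5, 0], [-2, -2·v, -4], [-5·v - w, -5·u - 2·v, -u]].
At the point, J = [[-3.020015, 5.0000, 0.0000], [-2.0000, 1.0000, -4.0000], [0.5000, 16.0000, 3.0000]] (det J = -182.341005).
Solving J·Δ = −F gives Δ = (3.5656, 0.5972, -3.1960).
Then the next iterate is (u, v, w)₁ = (0.5656, 0.0972, -1.1960).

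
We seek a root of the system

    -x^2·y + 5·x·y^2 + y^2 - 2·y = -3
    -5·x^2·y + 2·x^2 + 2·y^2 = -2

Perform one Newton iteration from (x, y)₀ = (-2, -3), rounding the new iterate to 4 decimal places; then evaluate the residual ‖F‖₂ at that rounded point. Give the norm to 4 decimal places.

At (-2, -3): F = (-60.0000, 88.0000).
Jacobian J = [[-2·x·y + 5·y^2, -x^2 + 10·x·y + 2·y - 2], [-10·x·y + 4·x, -5·x^2 + 4·y]].
At the point, J = [[33.0000, 48.0000], [-68.0000, -32.0000]] (det J = 2208.0000).
Solving J·Δ = −F gives Δ = (1.0435, 0.5326).
Then the next iterate is (x, y)₁ = (-0.9565, -2.4674).
Re-evaluating at (-0.9565, -2.4674): F = (-12.835892, 27.292936), so ‖F‖₂ = 30.1606.

30.1606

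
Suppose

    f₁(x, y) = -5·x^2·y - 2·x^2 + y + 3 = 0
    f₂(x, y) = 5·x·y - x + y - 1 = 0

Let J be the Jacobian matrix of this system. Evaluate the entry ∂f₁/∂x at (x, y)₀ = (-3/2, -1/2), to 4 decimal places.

∂f₁/∂x = -10·x·y - 4·x.
At (-3/2, -1/2) this is -1.5000.

-1.5000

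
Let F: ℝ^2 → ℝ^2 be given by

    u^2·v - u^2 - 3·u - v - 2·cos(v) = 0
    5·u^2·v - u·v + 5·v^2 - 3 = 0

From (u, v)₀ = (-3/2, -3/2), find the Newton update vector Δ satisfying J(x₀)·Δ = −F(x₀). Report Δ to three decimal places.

At (-3/2, -3/2): F = (0.23353, -10.875).
Jacobian J = [[2·u·v - 2·u - 3, u^2 + 2·sin(v) - 1], [10·u·v - v, 5·u^2 - u + 10·v]].
At the point, J = [[4.500, -0.74499], [24.000, -2.250]] (det J = 7.75476).
Solving J·Δ = −F gives Δ = (1.113, 7.033).

(1.113, 7.033)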